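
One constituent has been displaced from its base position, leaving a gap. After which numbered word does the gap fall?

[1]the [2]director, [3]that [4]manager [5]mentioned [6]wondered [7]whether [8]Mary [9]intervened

The displaced element is "the director" (word 2).
It is linked across 1 clause boundary (Ø).
It functions as the subject of "wondered", so the gap sits immediately after word 5 ("mentioned").
Base order: That manager mentioned that the director wondered whether Mary intervened.

5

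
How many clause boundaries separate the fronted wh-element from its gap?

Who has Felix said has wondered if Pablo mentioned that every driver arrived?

"who" is extracted from the subject of "wondered".
Boundaries crossed, outermost first: [Ø] — 1 in total.

1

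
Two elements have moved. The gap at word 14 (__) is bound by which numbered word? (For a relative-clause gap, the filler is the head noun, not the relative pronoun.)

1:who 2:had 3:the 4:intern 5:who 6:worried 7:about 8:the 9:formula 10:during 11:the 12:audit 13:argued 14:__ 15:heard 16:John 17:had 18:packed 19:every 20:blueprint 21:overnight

The marked gap is the subject of "heard".
Its filler is the fronted wh-phrase "who", at word 1.
(The other dependency links word 4 to a gap after word 5.)

1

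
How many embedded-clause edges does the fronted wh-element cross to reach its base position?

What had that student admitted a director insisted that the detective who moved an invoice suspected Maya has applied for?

"what" is extracted from the PP object of "applied".
Boundaries crossed, outermost first: [Ø], [that], [Ø] — 3 in total.

3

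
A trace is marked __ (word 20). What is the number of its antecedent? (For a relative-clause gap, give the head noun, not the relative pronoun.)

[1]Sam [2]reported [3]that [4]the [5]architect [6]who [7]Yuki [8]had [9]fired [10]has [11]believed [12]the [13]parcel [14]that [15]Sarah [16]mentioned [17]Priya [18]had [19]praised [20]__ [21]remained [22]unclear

13

The gap at 20 is the object of "praised", inside a relative clause.
The relative pronoun is "that" (word 14); it is bound by the head noun immediately before it.
Its filler is the head noun "parcel", at word 13.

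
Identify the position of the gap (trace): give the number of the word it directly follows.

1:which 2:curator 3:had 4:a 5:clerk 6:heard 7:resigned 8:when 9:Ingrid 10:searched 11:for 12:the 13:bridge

6

The displaced element is "which curator" (word 2).
It is linked across 1 clause boundary (Ø).
It functions as the subject of "resigned", so the gap sits immediately after word 6 ("heard").
Base order: A clerk had heard that which curator resigned when Ingrid searched for the bridge.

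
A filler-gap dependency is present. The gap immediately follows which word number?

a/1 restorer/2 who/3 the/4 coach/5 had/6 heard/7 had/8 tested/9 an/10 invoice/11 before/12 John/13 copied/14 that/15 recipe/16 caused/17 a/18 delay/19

The displaced element is "a restorer" (word 2).
It is linked across 1 clause boundary (Ø).
It functions as the subject of "tested", so the gap sits immediately after word 7 ("heard").
Base order: The coach had heard a restorer had tested an invoice before John copied that recipe.

7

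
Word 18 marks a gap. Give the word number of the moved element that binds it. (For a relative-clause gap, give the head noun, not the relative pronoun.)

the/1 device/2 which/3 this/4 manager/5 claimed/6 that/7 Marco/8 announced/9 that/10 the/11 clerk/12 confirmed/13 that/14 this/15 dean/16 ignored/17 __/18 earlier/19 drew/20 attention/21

2

The gap at 18 is the object of "ignored", inside a relative clause.
The relative pronoun is "which" (word 3); it is bound by the head noun immediately before it.
Its filler is the head noun "device", at word 2.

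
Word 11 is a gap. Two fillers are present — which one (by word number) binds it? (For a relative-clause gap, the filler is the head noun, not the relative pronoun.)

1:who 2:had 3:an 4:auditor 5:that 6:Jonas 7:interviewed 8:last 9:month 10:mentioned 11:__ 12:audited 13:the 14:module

1

The marked gap is the subject of "audited".
Its filler is the fronted wh-phrase "who", at word 1.
(The other dependency links word 4 to a gap after word 7.)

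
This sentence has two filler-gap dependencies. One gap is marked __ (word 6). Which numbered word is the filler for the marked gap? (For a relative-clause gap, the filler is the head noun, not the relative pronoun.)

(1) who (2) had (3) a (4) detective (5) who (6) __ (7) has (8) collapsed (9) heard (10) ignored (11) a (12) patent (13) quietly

4

The marked gap is inside the relative clause, the subject of "collapsed".
Its filler is the head noun "detective" (via "who"), at word 4.
(The other dependency links word 1 to a gap after word 9.)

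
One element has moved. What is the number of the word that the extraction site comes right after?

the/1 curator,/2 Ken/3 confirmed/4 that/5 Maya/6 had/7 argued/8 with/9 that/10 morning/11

The displaced element is "the curator" (word 2).
It is linked across 1 clause boundary (that).
It functions as the object of the preposition "with" of "argued", so the gap sits immediately after word 9 ("with").
Base order: Ken confirmed that Maya had argued with the curator that morning.

9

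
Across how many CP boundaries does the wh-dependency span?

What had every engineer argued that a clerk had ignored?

"what" is extracted from the object of "ignored".
Boundaries crossed, outermost first: [that] — 1 in total.

1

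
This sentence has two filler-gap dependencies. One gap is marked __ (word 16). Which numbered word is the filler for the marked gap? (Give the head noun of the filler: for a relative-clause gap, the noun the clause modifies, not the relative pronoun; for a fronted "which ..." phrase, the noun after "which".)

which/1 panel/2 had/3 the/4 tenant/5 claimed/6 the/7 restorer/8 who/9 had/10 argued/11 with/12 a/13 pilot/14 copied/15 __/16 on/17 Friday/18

The marked gap is the direct object of "copied".
Its filler is the fronted wh-phrase "which panel", at word 2.
(The other dependency links word 8 to a gap after word 9.)

2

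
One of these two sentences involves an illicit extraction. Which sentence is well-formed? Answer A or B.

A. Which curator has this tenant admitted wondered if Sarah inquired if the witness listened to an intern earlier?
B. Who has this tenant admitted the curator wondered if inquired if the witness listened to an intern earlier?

A

In B, the wh-phrase is extracted from inside a wh-island (introduced by "if"), which blocks movement.
In A, the extraction path crosses only that-complement boundaries, which are transparent.
So A is grammatical.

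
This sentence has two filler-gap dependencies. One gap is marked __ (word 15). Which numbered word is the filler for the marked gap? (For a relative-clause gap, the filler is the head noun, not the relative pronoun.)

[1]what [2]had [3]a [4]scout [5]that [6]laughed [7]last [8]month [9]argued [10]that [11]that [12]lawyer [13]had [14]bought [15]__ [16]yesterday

The marked gap is the direct object of "bought".
Its filler is the fronted wh-phrase "what", at word 1.
(The other dependency links word 4 to a gap after word 5.)

1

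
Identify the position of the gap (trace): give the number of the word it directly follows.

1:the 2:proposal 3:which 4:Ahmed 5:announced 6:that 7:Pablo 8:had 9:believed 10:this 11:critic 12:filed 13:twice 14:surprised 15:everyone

12

The displaced element is "the proposal" (word 2).
It is linked across 2 clause boundaries (that → Ø).
It functions as the direct object of "filed", so the gap sits immediately after word 12 ("filed").
Base order: Ahmed announced that Pablo had believed this critic filed the proposal twice.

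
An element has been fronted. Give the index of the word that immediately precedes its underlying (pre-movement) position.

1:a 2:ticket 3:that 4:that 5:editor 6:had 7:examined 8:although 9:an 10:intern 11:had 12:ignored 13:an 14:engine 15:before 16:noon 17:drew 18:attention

The displaced element is "a ticket" (word 2).
It functions as the direct object of "examined", so the gap sits immediately after word 7 ("examined").
Base order: That editor had examined a ticket although an intern had ignored an engine before noon.

7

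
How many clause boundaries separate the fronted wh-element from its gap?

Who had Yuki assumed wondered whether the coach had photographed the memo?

"who" is extracted from the subject of "wondered".
Boundaries crossed, outermost first: [Ø] — 1 in total.

1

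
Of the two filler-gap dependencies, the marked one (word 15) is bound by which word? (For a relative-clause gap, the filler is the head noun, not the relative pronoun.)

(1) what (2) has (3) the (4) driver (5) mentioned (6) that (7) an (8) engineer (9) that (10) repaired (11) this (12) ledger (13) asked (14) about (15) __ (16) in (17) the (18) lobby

1

The marked gap is the object of the preposition "about" of "asked".
Its filler is the fronted wh-phrase "what", at word 1.
(The other dependency links word 8 to a gap after word 9.)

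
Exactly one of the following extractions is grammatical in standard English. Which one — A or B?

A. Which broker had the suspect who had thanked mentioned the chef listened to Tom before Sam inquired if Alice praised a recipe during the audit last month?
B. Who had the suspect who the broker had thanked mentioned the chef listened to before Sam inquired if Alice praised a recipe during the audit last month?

B

In A, the wh-phrase is extracted from inside a complex-NP island (relative clause) (introduced by "who"), which blocks movement.
In B, the extraction path crosses only that-complement boundaries, which are transparent.
So B is grammatical.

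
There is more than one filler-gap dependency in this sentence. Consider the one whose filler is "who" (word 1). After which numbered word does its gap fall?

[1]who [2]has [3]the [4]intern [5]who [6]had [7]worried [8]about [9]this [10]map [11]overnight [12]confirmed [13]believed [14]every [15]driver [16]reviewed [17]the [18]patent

12

The displaced element is "who" (word 1).
It is linked across 1 clause boundary (Ø).
It functions as the subject of "believed", so the gap sits immediately after word 12 ("confirmed").
Base order: The intern who had worried about this map overnight has confirmed that who believed every driver reviewed the patent.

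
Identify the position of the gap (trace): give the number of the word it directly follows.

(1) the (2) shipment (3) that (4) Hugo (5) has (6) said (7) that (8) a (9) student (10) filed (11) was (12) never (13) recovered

10

The displaced element is "the shipment" (word 2).
It is linked across 1 clause boundary (that).
It functions as the direct object of "filed", so the gap sits immediately after word 10 ("filed").
Base order: Hugo has said that a student filed the shipment.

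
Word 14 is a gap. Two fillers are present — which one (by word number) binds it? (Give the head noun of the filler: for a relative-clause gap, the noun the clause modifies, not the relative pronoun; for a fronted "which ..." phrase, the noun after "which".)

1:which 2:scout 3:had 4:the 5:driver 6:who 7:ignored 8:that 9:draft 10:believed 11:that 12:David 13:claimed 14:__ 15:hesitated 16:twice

The marked gap is the subject of "hesitated".
Its filler is the fronted wh-phrase "which scout", at word 2.
(The other dependency links word 5 to a gap after word 6.)

2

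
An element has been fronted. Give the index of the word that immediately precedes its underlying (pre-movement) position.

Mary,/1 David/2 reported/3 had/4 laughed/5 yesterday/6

The displaced element is "Mary" (word 1).
It is linked across 1 clause boundary (Ø).
It functions as the subject of "laughed", so the gap sits immediately after word 3 ("reported").
Base order: David reported that Mary had laughed yesterday.

3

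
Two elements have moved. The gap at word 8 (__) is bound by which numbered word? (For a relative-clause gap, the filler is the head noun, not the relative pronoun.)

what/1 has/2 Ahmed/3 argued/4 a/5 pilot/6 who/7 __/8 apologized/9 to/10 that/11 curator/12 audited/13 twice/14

6

The marked gap is inside the relative clause, the subject of "apologized".
Its filler is the head noun "pilot" (via "who"), at word 6.
(The other dependency links word 1 to a gap after word 13.)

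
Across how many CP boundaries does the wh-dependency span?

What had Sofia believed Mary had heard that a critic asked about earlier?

2

"what" is extracted from the PP object of "asked".
Boundaries crossed, outermost first: [Ø], [that] — 2 in total.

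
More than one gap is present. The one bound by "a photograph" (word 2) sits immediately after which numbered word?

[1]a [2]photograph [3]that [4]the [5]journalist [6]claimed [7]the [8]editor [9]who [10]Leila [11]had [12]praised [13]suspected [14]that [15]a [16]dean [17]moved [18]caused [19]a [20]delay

17

The displaced element is "a photograph" (word 2).
It is linked across 2 clause boundaries (Ø → that).
It functions as the direct object of "moved", so the gap sits immediately after word 17 ("moved").
Base order: The journalist claimed the editor who Leila had praised suspected that a dean moved a photograph.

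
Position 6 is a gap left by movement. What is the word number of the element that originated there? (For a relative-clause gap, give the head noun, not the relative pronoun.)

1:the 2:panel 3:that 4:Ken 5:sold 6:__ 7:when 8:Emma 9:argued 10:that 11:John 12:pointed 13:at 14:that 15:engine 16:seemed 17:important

2

The gap at 6 is the object of "sold", inside a relative clause.
The relative pronoun is "that" (word 3); it is bound by the head noun immediately before it.
Its filler is the head noun "panel", at word 2.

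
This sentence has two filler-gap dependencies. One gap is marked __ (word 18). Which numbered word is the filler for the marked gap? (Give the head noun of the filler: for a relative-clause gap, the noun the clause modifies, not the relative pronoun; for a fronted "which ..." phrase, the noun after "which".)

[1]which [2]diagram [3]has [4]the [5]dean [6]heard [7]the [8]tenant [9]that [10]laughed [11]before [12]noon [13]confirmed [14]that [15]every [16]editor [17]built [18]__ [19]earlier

The marked gap is the direct object of "built".
Its filler is the fronted wh-phrase "which diagram", at word 2.
(The other dependency links word 8 to a gap after word 9.)

2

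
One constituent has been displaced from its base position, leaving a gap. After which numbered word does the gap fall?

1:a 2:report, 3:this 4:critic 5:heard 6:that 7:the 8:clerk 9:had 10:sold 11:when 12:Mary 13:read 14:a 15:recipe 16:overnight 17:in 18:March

10

The displaced element is "a report" (word 2).
It is linked across 1 clause boundary (that).
It functions as the direct object of "sold", so the gap sits immediately after word 10 ("sold").
Base order: This critic heard that the clerk had sold a report when Mary read a recipe overnight in March.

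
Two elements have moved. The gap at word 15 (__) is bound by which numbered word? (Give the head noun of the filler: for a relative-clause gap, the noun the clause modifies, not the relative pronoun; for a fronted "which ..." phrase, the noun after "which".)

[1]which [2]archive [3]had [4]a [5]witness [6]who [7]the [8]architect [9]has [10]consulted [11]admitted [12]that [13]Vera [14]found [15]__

2

The marked gap is the direct object of "found".
Its filler is the fronted wh-phrase "which archive", at word 2.
(The other dependency links word 5 to a gap after word 10.)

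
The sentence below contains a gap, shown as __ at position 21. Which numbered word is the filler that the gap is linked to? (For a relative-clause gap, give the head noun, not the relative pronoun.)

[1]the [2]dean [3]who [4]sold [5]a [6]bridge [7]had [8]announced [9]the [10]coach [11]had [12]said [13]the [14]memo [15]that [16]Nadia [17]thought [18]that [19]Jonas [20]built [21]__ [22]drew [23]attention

The gap at 21 is the object of "built", inside a relative clause.
The relative pronoun is "that" (word 15); it is bound by the head noun immediately before it.
Its filler is the head noun "memo", at word 14.

14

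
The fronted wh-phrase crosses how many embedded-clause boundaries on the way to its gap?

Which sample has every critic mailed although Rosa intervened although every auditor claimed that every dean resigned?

0

"which sample" originates inside the matrix clause — no clause boundary is crossed.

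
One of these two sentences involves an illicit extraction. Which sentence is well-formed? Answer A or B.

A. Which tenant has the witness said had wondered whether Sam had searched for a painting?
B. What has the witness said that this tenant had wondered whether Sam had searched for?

In B, the wh-phrase is extracted from inside a wh-island (introduced by "whether"), which blocks movement.
In A, the extraction path crosses only that-complement boundaries, which are transparent.
So A is grammatical.

A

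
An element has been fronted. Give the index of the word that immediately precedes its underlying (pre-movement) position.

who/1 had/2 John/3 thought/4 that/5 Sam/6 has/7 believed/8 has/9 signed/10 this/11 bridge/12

8

The displaced element is "who" (word 1).
It is linked across 2 clause boundaries (that → Ø).
It functions as the subject of "signed", so the gap sits immediately after word 8 ("believed").
Base order: John had thought that Sam has believed who has signed this bridge.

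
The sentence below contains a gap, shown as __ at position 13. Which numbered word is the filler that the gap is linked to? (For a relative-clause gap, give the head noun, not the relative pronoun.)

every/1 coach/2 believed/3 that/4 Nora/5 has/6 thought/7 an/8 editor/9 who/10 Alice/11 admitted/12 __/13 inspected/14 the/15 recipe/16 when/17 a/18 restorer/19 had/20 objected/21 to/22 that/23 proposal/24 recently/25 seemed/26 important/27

9

The gap at 13 is the subject of "inspected", inside a relative clause.
The relative pronoun is "who" (word 10); it is bound by the head noun immediately before it.
Its filler is the head noun "editor", at word 9.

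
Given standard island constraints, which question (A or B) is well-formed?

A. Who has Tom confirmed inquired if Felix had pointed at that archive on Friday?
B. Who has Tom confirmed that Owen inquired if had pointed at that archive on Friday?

A

In B, the wh-phrase is extracted from inside a wh-island (introduced by "if"), which blocks movement.
In A, the extraction path crosses only that-complement boundaries, which are transparent.
So A is grammatical.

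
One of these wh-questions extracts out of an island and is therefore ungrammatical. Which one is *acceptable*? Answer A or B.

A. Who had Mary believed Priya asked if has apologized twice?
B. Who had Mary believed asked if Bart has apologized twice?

In A, the wh-phrase is extracted from inside a wh-island (introduced by "if"), which blocks movement.
In B, the extraction path crosses only that-complement boundaries, which are transparent.
So B is grammatical.

B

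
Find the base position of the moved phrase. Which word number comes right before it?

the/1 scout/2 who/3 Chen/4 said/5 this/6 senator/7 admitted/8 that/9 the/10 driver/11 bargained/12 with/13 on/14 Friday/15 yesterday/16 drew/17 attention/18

13

The displaced element is "the scout" (word 2).
It is linked across 2 clause boundaries (Ø → that).
It functions as the object of the preposition "with" of "bargained", so the gap sits immediately after word 13 ("with").
Base order: Chen said this senator admitted that the driver bargained with the scout on Friday yesterday.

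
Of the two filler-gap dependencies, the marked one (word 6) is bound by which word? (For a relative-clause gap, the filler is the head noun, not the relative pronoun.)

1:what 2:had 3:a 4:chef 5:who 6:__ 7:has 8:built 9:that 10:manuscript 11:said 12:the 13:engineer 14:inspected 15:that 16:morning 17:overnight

4

The marked gap is inside the relative clause, the subject of "built".
Its filler is the head noun "chef" (via "who"), at word 4.
(The other dependency links word 1 to a gap after word 14.)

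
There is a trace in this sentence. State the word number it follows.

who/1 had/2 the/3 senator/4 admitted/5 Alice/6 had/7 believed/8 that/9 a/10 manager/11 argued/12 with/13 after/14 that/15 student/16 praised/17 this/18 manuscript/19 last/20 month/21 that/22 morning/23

The displaced element is "who" (word 1).
It is linked across 2 clause boundaries (Ø → that).
It functions as the object of the preposition "with" of "argued", so the gap sits immediately after word 13 ("with").
Base order: The senator had admitted Alice had believed that a manager argued with who after that student praised this manuscript last month that morning.

13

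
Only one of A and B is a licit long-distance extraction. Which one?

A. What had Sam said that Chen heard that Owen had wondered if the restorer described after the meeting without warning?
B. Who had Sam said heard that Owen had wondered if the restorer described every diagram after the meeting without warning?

B

In A, the wh-phrase is extracted from inside a wh-island (introduced by "if"), which blocks movement.
In B, the extraction path crosses only that-complement boundaries, which are transparent.
So B is grammatical.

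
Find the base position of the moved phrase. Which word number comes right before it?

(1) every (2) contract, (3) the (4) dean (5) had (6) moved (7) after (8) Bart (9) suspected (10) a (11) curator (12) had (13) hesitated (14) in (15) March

6

The displaced element is "every contract" (word 2).
It functions as the direct object of "moved", so the gap sits immediately after word 6 ("moved").
Base order: The dean had moved every contract after Bart suspected a curator had hesitated in March.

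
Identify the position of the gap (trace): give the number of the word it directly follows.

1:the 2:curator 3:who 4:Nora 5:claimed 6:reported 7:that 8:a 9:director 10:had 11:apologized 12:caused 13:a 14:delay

The displaced element is "the curator" (word 2).
It is linked across 1 clause boundary (Ø).
It functions as the subject of "reported", so the gap sits immediately after word 5 ("claimed").
Base order: Nora claimed that the curator reported that a director had apologized.

5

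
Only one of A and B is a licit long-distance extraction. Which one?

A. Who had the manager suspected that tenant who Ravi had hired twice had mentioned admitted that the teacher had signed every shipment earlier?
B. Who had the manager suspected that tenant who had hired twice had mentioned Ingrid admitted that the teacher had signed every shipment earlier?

A

In B, the wh-phrase is extracted from inside a complex-NP island (relative clause) (introduced by "who"), which blocks movement.
In A, the extraction path crosses only that-complement boundaries, which are transparent.
So A is grammatical.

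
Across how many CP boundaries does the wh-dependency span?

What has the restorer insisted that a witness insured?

"what" is extracted from the object of "insured".
Boundaries crossed, outermost first: [that] — 1 in total.

1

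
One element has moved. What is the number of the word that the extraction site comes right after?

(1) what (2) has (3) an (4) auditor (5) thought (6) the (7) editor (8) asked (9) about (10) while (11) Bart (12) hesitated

The displaced element is "what" (word 1).
It is linked across 1 clause boundary (Ø).
It functions as the object of the preposition "about" of "asked", so the gap sits immediately after word 9 ("about").
Base order: An auditor has thought the editor asked about what while Bart hesitated.

9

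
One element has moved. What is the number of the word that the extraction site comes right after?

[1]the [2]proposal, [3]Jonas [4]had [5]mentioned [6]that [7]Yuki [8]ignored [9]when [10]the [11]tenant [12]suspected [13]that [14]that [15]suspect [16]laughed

The displaced element is "the proposal" (word 2).
It is linked across 1 clause boundary (that).
It functions as the direct object of "ignored", so the gap sits immediately after word 8 ("ignored").
Base order: Jonas had mentioned that Yuki ignored the proposal when the tenant suspected that that suspect laughed.

8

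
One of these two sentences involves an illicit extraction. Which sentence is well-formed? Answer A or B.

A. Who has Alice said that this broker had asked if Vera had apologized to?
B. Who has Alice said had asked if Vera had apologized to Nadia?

In A, the wh-phrase is extracted from inside a wh-island (introduced by "if"), which blocks movement.
In B, the extraction path crosses only that-complement boundaries, which are transparent.
So B is grammatical.

B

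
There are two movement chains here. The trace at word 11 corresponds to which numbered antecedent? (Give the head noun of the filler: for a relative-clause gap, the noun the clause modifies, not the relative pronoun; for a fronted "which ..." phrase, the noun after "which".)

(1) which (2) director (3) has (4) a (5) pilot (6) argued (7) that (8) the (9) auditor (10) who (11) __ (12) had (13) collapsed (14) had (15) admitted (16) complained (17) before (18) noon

The marked gap is inside the relative clause, the subject of "collapsed".
Its filler is the head noun "auditor" (via "who"), at word 9.
(The other dependency links word 2 to a gap after word 15.)

9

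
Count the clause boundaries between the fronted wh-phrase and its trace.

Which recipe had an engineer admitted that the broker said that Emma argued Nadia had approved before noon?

3

"which recipe" is extracted from the object of "approved".
Boundaries crossed, outermost first: [that], [that], [Ø] — 3 in total.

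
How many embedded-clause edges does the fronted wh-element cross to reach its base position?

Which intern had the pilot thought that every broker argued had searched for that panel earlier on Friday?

2

"which intern" is extracted from the subject of "searched".
Boundaries crossed, outermost first: [that], [Ø] — 2 in total.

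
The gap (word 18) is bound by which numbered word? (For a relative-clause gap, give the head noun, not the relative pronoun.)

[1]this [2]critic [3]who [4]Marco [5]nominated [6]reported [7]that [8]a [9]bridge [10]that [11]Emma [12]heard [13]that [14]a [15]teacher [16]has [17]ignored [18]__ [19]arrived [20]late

9

The gap at 18 is the object of "ignored", inside a relative clause.
The relative pronoun is "that" (word 10); it is bound by the head noun immediately before it.
Its filler is the head noun "bridge", at word 9.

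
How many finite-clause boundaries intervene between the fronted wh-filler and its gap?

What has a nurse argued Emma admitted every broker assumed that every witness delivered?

"what" is extracted from the object of "delivered".
Boundaries crossed, outermost first: [Ø], [Ø], [that] — 3 in total.

3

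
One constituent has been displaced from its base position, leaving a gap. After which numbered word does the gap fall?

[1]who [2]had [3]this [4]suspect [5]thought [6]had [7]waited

The displaced element is "who" (word 1).
It is linked across 1 clause boundary (Ø).
It functions as the subject of "waited", so the gap sits immediately after word 5 ("thought").
Base order: This suspect had thought who had waited.

5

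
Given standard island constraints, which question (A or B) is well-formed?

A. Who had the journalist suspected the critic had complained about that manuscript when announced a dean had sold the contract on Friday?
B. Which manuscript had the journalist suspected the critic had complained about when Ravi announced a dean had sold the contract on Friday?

B

In A, the wh-phrase is extracted from inside an adjunct island (introduced by "when"), which blocks movement.
In B, the extraction path crosses only that-complement boundaries, which are transparent.
So B is grammatical.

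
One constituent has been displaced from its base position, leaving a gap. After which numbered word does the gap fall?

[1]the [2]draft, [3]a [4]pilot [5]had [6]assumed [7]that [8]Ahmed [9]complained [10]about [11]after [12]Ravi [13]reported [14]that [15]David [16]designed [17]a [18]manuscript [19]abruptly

10

The displaced element is "the draft" (word 2).
It is linked across 1 clause boundary (that).
It functions as the object of the preposition "about" of "complained", so the gap sits immediately after word 10 ("about").
Base order: A pilot had assumed that Ahmed complained about the draft after Ravi reported that David designed a manuscript abruptly.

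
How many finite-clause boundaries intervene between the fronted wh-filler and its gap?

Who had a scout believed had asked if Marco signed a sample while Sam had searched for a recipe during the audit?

"who" is extracted from the subject of "asked".
Boundaries crossed, outermost first: [Ø] — 1 in total.

1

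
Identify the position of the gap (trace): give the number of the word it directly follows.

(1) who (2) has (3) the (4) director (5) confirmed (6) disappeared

The displaced element is "who" (word 1).
It is linked across 1 clause boundary (Ø).
It functions as the subject of "disappeared", so the gap sits immediately after word 5 ("confirmed").
Base order: The director has confirmed that who disappeared.

5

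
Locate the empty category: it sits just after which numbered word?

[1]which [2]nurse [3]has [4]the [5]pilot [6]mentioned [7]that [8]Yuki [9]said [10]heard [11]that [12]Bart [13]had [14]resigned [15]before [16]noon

9

The displaced element is "which nurse" (word 2).
It is linked across 2 clause boundaries (that → Ø).
It functions as the subject of "heard", so the gap sits immediately after word 9 ("said").
Base order: The pilot has mentioned that Yuki said which nurse heard that Bart had resigned before noon.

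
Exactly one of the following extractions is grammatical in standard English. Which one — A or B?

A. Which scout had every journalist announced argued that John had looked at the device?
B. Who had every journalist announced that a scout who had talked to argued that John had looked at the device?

A

In B, the wh-phrase is extracted from inside a complex-NP island (relative clause) (introduced by "who"), which blocks movement.
In A, the extraction path crosses only that-complement boundaries, which are transparent.
So A is grammatical.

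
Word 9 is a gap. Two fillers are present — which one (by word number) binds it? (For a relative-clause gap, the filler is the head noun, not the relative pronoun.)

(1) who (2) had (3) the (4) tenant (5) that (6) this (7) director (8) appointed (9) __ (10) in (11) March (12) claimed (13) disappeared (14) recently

The marked gap is inside the relative clause, the direct object of "appointed".
Its filler is the head noun "tenant" (via "that"), at word 4.
(The other dependency links word 1 to a gap after word 12.)

4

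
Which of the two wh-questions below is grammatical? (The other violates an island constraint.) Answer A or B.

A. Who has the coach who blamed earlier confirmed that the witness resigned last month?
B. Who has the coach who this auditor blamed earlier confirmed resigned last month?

B

In A, the wh-phrase is extracted from inside a complex-NP island (relative clause) (introduced by "who"), which blocks movement.
In B, the extraction path crosses only that-complement boundaries, which are transparent.
So B is grammatical.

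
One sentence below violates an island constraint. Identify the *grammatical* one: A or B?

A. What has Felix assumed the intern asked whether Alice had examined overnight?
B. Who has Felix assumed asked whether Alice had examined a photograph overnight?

In A, the wh-phrase is extracted from inside a wh-island (introduced by "whether"), which blocks movement.
In B, the extraction path crosses only that-complement boundaries, which are transparent.
So B is grammatical.

B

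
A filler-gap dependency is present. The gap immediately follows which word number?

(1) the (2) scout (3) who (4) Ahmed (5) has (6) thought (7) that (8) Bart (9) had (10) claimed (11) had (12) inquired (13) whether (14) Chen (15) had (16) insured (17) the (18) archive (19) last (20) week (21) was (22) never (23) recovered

10

The displaced element is "the scout" (word 2).
It is linked across 2 clause boundaries (that → Ø).
It functions as the subject of "inquired", so the gap sits immediately after word 10 ("claimed").
Base order: Ahmed has thought that Bart had claimed that the scout had inquired whether Chen had insured the archive last week.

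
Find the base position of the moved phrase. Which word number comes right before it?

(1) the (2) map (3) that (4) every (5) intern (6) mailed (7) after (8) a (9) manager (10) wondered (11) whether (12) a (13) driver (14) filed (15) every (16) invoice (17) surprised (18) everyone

6

The displaced element is "the map" (word 2).
It functions as the direct object of "mailed", so the gap sits immediately after word 6 ("mailed").
Base order: Every intern mailed the map after a manager wondered whether a driver filed every invoice.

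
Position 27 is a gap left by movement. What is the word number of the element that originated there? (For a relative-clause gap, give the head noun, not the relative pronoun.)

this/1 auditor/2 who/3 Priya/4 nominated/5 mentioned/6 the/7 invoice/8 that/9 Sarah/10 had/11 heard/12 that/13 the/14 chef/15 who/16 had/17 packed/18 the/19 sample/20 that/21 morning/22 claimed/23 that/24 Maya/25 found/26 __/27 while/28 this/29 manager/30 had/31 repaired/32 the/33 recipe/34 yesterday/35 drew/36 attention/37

The gap at 27 is the object of "found", inside a relative clause.
The relative pronoun is "that" (word 9); it is bound by the head noun immediately before it.
Its filler is the head noun "invoice", at word 8.

8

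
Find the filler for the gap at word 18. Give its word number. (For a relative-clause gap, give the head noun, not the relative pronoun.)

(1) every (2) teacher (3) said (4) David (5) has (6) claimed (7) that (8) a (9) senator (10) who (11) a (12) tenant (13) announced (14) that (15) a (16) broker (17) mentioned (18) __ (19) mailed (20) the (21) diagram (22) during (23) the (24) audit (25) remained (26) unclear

The gap at 18 is the subject of "mailed", inside a relative clause.
The relative pronoun is "who" (word 10); it is bound by the head noun immediately before it.
Its filler is the head noun "senator", at word 9.

9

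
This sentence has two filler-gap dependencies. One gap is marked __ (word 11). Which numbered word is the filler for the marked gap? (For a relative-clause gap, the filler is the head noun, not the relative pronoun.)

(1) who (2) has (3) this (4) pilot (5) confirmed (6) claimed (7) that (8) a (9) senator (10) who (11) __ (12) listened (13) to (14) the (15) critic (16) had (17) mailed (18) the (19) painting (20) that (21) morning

The marked gap is inside the relative clause, the subject of "listened".
Its filler is the head noun "senator" (via "who"), at word 9.
(The other dependency links word 1 to a gap after word 5.)

9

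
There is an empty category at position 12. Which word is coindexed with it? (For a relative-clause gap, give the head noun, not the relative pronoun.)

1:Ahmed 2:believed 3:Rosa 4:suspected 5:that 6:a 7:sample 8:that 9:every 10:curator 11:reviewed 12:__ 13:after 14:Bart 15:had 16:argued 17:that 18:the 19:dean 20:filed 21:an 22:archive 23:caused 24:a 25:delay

The gap at 12 is the object of "reviewed", inside a relative clause.
The relative pronoun is "that" (word 8); it is bound by the head noun immediately before it.
Its filler is the head noun "sample", at word 7.

7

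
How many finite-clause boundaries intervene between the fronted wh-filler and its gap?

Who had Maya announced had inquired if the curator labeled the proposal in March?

"who" is extracted from the subject of "inquired".
Boundaries crossed, outermost first: [Ø] — 1 in total.

1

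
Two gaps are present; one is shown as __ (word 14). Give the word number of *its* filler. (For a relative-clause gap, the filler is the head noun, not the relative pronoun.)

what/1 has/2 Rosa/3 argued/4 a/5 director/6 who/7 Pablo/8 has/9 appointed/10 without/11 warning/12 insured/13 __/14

1

The marked gap is the direct object of "insured".
Its filler is the fronted wh-phrase "what", at word 1.
(The other dependency links word 6 to a gap after word 10.)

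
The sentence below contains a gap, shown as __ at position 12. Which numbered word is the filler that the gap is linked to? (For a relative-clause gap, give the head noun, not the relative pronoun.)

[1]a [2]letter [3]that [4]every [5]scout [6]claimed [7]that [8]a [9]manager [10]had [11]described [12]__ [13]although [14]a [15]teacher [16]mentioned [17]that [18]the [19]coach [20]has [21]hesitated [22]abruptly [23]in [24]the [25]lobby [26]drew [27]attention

The gap at 12 is the object of "described", inside a relative clause.
The relative pronoun is "that" (word 3); it is bound by the head noun immediately before it.
Its filler is the head noun "letter", at word 2.

2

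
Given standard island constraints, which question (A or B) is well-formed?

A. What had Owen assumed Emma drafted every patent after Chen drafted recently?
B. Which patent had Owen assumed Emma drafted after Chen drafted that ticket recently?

In A, the wh-phrase is extracted from inside an adjunct island (introduced by "after"), which blocks movement.
In B, the extraction path crosses only that-complement boundaries, which are transparent.
So B is grammatical.

B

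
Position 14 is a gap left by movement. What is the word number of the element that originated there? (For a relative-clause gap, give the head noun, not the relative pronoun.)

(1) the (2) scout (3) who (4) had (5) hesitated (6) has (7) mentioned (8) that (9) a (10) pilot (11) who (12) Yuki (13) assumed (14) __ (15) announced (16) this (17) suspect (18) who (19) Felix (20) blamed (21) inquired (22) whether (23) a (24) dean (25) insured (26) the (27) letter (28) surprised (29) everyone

The gap at 14 is the subject of "announced", inside a relative clause.
The relative pronoun is "who" (word 11); it is bound by the head noun immediately before it.
Its filler is the head noun "pilot", at word 10.

10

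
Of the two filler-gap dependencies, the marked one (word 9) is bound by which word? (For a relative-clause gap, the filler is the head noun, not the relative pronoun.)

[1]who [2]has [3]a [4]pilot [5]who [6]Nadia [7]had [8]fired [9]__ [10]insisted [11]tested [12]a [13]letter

The marked gap is inside the relative clause, the direct object of "fired".
Its filler is the head noun "pilot" (via "who"), at word 4.
(The other dependency links word 1 to a gap after word 10.)

4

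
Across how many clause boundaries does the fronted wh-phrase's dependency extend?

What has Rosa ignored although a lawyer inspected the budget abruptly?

0

"what" originates inside the matrix clause — no clause boundary is crossed.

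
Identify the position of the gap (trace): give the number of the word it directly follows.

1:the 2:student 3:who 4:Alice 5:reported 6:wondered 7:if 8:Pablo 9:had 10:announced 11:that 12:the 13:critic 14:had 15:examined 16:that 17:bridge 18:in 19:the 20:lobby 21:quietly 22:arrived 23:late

The displaced element is "the student" (word 2).
It is linked across 1 clause boundary (Ø).
It functions as the subject of "wondered", so the gap sits immediately after word 5 ("reported").
Base order: Alice reported that the student wondered if Pablo had announced that the critic had examined that bridge in the lobby quietly.

5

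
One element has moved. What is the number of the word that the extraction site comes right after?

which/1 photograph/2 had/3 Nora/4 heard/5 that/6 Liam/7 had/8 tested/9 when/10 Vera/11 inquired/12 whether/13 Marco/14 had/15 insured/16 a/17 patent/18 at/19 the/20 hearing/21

The displaced element is "which photograph" (word 2).
It is linked across 1 clause boundary (that).
It functions as the direct object of "tested", so the gap sits immediately after word 9 ("tested").
Base order: Nora had heard that Liam had tested which photograph when Vera inquired whether Marco had insured a patent at the hearing.

9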